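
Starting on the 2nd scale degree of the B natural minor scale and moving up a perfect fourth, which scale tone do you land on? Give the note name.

The scale is B C# D E F# G A.
The 2nd scale degree is C#; a perfect fourth above that is F# — scale degree 5.

F#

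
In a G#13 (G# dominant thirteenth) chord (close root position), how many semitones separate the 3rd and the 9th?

10

Spelling the chord: G# B# D# F# A# E#.
B# to A# is a minor seventh: 10 semitones.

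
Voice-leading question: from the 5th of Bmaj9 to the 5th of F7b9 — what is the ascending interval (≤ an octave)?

d5

Bmaj9 has F# as its 5th, and F7b9 has C as its 5th.
F# up to C is 6 semitones, a half step narrower than a perfect fifth, so the interval is diminished.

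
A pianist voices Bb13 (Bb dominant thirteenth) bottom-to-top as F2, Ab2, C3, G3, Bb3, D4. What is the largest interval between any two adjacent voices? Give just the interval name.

perfect fifth

Adjacent intervals: F2→Ab2 = minor third; Ab2→C3 = major third; C3→G3 = perfect fifth; G3→Bb3 = minor third; Bb3→D4 = major third.
The largest is C3 to G3, a perfect fifth (7 semitones).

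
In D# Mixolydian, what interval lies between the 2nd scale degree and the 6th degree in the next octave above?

perfect twelfth

Spelling D# Mixolydian: D# E# F## G# A# B# C#.
So we need the interval from E# up to B#.
Counting 12 letters and 19 half steps from E# gives a perfect twelfth.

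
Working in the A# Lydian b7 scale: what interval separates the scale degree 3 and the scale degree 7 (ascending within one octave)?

Spelling the A# Lydian b7 scale: A# B# C## D## E# F## G#.
That puts C## below G#.
From C## to G#: 6 semitones over a fifth = diminished.

diminished fifth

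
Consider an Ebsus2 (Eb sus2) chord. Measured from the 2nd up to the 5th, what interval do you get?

perfect fourth

Eb sus2: Eb–F–Bb.
That puts F below Bb.
Counting 4 letters and 5 half steps from F gives a perfect fourth.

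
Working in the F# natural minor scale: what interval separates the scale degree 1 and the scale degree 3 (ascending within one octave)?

The scale runs F# G# A B C# D E.
So we need the interval from F# up to A.
F# up to A is 3 semitones, a half step narrower than a major third, so the interval is minor.

minor 3rd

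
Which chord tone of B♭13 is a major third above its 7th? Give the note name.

B♭ dominant thirteenth: B♭, D, F, A♭, C, G.
The 7th is A♭. A major third above A♭ is C.
C is the chord's 9th.

C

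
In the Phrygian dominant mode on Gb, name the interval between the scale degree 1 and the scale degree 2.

Gb phrygian dominant: Gb Abb Bb Cb Db Ebb Fb.
So we need the interval from Gb up to Abb.
From Gb to Abb: 1 semitone over a second = minor.

minor 2nd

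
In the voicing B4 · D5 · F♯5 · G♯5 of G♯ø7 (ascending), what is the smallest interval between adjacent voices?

M2

Adjacent intervals: B4→D5 = minor third; D5→F♯5 = major third; F♯5→G♯5 = major second.
The smallest is F♯5 to G♯5, a major second (2 semitones).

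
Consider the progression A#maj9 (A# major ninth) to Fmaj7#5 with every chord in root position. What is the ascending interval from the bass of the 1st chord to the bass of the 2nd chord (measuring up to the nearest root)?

The roots are A# and F.
A# up to F is 7 semitones, a whole step narrower than a major sixth, so the interval is diminished.

diminished 6th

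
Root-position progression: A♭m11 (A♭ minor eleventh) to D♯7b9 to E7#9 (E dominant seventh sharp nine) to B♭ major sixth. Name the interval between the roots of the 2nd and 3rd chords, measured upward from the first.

The roots are D♯ and E.
D♯ up to E is 1 semitone, a half step narrower than a major second, so the interval is minor.

minor 2nd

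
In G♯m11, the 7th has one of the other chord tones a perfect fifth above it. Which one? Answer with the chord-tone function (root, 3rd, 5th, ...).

Spelling the chord: G♯ B D♯ F♯ A♯ C♯.
The 7th is F♯. A perfect fifth above F♯ is C♯.
C♯ is the chord's 11th.

11th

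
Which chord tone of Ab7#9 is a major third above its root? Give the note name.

Ab7#9: Ab C Eb Gb B.
The root is Ab. A major third above Ab is C.
C is the chord's 3rd.

C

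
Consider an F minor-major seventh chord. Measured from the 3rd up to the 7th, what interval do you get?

FmM7 (F minor-major seventh): F-Ab-C-E.
The 3rd is Ab and the 7th is E.
From Ab to E: 8 semitones over a fifth = augmented.

A5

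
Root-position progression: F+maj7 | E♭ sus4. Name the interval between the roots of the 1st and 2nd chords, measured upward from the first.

minor seventh

The roots are F and E♭.
7 letter names make it a seventh; at 10 semitones (a half step narrower than major) the quality is minor.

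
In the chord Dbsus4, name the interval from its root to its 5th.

The chord tones of Dbsus4 are Db-Gb-Ab.
The root is Db and the 5th is Ab.
Counting 5 letters and 7 half steps from Db gives a perfect fifth.

P5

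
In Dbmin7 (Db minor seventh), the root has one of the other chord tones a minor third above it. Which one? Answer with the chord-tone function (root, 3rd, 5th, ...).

Db minor seventh: Db, Fb, Ab, Cb.
The root is Db. A minor third above Db is Fb.
Fb is the chord's 3rd.

3rd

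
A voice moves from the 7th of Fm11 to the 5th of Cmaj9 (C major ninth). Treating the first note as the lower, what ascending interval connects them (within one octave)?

The 7th of Fm11 is E♭; the 5th of Cmaj9 (C major ninth) is G.
Counting 3 letters and 4 half steps from E♭ gives a major third.

major third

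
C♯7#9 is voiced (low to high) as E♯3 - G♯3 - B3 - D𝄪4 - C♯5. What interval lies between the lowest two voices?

minor third

Those voices are E♯3 and G♯3.
From E♯ to G♯: 3 semitones over a third = minor.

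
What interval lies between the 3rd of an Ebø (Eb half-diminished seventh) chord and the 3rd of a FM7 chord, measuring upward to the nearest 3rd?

A2

Ebø (Eb half-diminished seventh) has Gb as its 3rd, and FM7 has A as its 3rd.
Gb up to A is 3 semitones, a half step wider than a major second, so the interval is augmented.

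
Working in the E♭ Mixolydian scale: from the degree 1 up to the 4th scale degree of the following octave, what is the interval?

perfect eleventh

The scale runs E♭ F G A♭ B♭ C D♭.
So we need the interval from E♭ up to A♭.
Counting 11 letters and 17 half steps from E♭ gives a perfect eleventh.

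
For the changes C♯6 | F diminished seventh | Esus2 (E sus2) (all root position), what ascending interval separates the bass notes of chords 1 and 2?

diminished 4th

The roots are C♯ and F.
4 letter names make it a fourth; at 4 semitones (a half step narrower than perfect) the quality is diminished.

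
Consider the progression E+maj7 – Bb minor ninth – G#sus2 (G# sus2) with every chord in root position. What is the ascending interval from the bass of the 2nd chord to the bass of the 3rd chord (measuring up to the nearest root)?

augmented sixth

The roots are Bb and G#.
6 letter names make it a sixth; at 10 semitones (a half step wider than major) the quality is augmented.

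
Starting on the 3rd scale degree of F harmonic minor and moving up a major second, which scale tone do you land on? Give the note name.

Bb

The scale is F G Ab Bb C Db E.
The 3rd scale degree is Ab; a major second above that is Bb — scale degree 4.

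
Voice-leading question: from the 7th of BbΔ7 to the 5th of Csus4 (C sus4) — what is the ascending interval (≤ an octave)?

m7

The 7th of BbΔ7 is A; the 5th of Csus4 (C sus4) is G.
7 letter names make it a seventh; at 10 semitones (a half step narrower than major) the quality is minor.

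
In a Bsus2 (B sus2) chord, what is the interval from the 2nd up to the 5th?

Bsus2 is spelled B, C♯, F♯.
That puts C♯ below F♯.
C♯ up to F♯ spans 4 letter names and 5 semitones — a perfect fourth.

P4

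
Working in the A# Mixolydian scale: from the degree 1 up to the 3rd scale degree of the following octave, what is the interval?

The scale runs A# B# C## D# E# F## G#.
Degree 1 = A#; degree 3 (up an octave) = C##.
From A# to C## is 16 semitones, exactly the major tenth.

major 10th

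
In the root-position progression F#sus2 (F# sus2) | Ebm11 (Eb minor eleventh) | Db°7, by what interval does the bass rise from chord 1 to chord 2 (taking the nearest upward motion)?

diminished 7th

The roots are F# and Eb.
F# up to Eb is 9 semitones, a whole step narrower than a major seventh, so the interval is diminished.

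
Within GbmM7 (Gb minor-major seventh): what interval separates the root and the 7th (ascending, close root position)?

major seventh

Gb minor-major seventh: Gb–Bbb–Db–F.
Root = Gb; 7th = F.
Counting 7 letters and 11 half steps from Gb gives a major seventh.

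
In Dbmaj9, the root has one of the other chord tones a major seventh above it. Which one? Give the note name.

C

Dbmaj9: Db-F-Ab-C-Eb.
The root is Db. A major seventh above Db is C.
C is the chord's 7th.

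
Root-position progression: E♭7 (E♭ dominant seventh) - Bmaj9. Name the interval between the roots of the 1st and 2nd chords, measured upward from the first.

A5

The roots are E♭ and B.
E♭ up to B is 8 semitones, a half step wider than a perfect fifth, so the interval is augmented.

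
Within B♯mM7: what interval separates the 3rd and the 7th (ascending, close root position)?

augmented fifth

B♯m(maj7) (B♯ minor-major seventh) is spelled B♯ D♯ F𝄪 A𝄪.
The 3rd is D♯ and the 7th is A𝄪.
D♯ up to A𝄪 is 8 semitones, a half step wider than a perfect fifth, so the interval is augmented.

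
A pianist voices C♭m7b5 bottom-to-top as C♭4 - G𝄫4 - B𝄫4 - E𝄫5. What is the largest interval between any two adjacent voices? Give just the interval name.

Adjacent intervals: C♭4→G𝄫4 = diminished fifth; G𝄫4→B𝄫4 = major third; B𝄫4→E𝄫5 = perfect fourth.
The largest is C♭4 to G𝄫4, a diminished fifth (6 semitones).

diminished 5th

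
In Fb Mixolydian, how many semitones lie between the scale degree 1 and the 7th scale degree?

10

The scale is Fb Gb Ab Bbb Cb Db Ebb.
Fb up to Ebb is a minor seventh — 10 semitones.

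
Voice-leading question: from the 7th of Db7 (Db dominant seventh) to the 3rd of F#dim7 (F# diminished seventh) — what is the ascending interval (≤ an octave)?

Db7 (Db dominant seventh) has Cb as its 7th, and F#dim7 (F# diminished seventh) has A as its 3rd.
Cb up to A is 10 semitones, a half step wider than a major sixth, so the interval is augmented.

augmented sixth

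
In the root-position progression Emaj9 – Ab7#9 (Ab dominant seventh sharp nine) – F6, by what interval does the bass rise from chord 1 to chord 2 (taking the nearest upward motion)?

diminished fourth

The roots are E and Ab.
E up to Ab is 4 semitones, a half step narrower than a perfect fourth, so the interval is diminished.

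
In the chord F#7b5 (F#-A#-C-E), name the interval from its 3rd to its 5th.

That puts A# below C.
From A# to C: 2 semitones over a third = diminished.

diminished 3rd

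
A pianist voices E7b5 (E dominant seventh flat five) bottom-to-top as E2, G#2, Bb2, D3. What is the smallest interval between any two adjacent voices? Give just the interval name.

d3

Adjacent intervals: E2→G#2 = major third; G#2→Bb2 = diminished third; Bb2→D3 = major third.
The smallest is G#2 to Bb2, a diminished third (2 semitones).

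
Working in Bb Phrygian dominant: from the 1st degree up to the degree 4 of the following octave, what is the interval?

perfect eleventh

Spelling Bb Phrygian dominant: Bb Cb D Eb F Gb Ab.
The 1st degree is Bb and the degree 4 (up an octave) is Eb.
Counting 11 letters and 17 half steps from Bb gives a perfect eleventh.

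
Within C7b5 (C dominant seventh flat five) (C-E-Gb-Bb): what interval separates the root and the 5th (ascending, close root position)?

That puts C below Gb.
C up to Gb is 6 semitones, a half step narrower than a perfect fifth, so the interval is diminished.

diminished fifth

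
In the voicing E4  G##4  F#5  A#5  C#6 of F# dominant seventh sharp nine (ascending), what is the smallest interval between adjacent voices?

minor 3rd

Adjacent intervals: E4→G##4 = augmented third; G##4→F#5 = diminished seventh; F#5→A#5 = major third; A#5→C#6 = minor third.
The smallest is A#5 to C#6, a minor third (3 semitones).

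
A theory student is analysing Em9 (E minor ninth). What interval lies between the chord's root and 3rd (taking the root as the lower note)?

minor third

E minor ninth: E, G, B, D, F#.
The root is E and the 3rd is G.
E up to G is 3 semitones, a half step narrower than a major third, so the interval is minor.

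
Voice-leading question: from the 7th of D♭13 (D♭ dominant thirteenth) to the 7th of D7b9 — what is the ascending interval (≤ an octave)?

augmented unison

D♭13 (D♭ dominant thirteenth) has C♭ as its 7th, and D7b9 has C as its 7th.
C♭ up to C is 1 semitone, a half step wider than a perfect unison, so the interval is augmented.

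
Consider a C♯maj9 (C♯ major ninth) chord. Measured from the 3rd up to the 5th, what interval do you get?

minor third

Spelling the chord: C♯–E♯–G♯–B♯–D♯.
3rd = E♯; 5th = G♯.
From E♯ to G♯: 3 semitones over a third = minor.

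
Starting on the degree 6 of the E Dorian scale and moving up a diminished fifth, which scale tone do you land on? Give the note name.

The scale is E F# G A B C# D.
The degree 6 is C#; a diminished fifth above that is G — scale degree 3.

G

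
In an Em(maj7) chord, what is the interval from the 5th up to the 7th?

The chord tones of EmM7 are E–G–B–D#.
So we need the interval from B up to D#.
Counting 3 letters and 4 half steps from B gives a major third.

major third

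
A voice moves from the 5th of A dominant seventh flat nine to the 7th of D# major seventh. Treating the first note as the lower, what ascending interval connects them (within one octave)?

augmented sixth

The 5th of A dominant seventh flat nine is E; the 7th of D# major seventh is C##.
E up to C## is 10 semitones, a half step wider than a major sixth, so the interval is augmented.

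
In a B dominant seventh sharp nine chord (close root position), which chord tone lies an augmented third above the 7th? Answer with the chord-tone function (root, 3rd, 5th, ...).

The chord tones of B7#9 (B dominant seventh sharp nine) are B–D♯–F♯–A–C𝄪.
The 7th is A. An augmented third above A is C𝄪.
C𝄪 is the chord's 9th.

9th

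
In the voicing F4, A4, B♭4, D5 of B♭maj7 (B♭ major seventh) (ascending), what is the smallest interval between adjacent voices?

minor second

Adjacent intervals: F4→A4 = major third; A4→B♭4 = minor second; B♭4→D5 = major third.
The smallest is A4 to B♭4, a minor second (1 semitone).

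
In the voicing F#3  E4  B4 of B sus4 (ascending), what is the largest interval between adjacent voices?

minor seventh

Adjacent intervals: F#3→E4 = minor seventh; E4→B4 = perfect fifth.
The largest is F#3 to E4, a minor seventh (10 semitones).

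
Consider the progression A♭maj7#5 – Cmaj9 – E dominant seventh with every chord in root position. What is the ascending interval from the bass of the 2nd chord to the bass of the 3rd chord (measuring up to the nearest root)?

The roots are C and E.
C up to E spans 3 letter names and 4 semitones — a major third.

major third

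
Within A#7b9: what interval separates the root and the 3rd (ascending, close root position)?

The chord tones of A# dominant seventh flat nine are A#-C##-E#-G#-B.
So we need the interval from A# up to C##.
A# up to C## spans 3 letter names and 4 semitones — a major third.

major third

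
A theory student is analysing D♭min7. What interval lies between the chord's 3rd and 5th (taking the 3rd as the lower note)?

M3

D♭-7 is spelled D♭-F♭-A♭-C♭.
The 3rd is F♭ and the 5th is A♭.
From F♭ to A♭ is 4 semitones, exactly the major third.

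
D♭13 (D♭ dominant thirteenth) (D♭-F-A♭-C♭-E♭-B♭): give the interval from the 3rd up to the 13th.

The 3rd is F and the 13th is B♭.
Counting 11 letters and 17 half steps from F gives a perfect eleventh.

perfect eleventh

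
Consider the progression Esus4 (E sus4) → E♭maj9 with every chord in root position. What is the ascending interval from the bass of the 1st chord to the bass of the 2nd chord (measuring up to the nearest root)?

The roots are E and E♭.
8 letter names make it an octave; at 11 semitones (a half step narrower than perfect) the quality is diminished.

diminished octave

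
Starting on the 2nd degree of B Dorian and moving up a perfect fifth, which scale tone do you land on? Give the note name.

The scale is B C# D E F# G# A.
The 2nd degree is C#; a perfect fifth above that is G# — scale degree 6.

G#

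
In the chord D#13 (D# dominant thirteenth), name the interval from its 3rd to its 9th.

minor seventh

D#13: D#, F##, A#, C#, E#, B#.
That puts F## below E#.
From F## to E#: 10 semitones over a seventh = minor.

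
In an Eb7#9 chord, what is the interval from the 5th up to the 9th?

augmented 5th

Eb7#9 (Eb dominant seventh sharp nine): Eb-G-Bb-Db-F#.
So we need the interval from Bb up to F#.
5 letter names make it a fifth; at 8 semitones (a half step wider than perfect) the quality is augmented.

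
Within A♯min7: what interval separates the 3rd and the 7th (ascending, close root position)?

perfect fifth

A♯-7 (A♯ minor seventh) is spelled A♯ C♯ E♯ G♯.
So we need the interval from C♯ up to G♯.
From C♯ to G♯ is 7 semitones, exactly the perfect fifth.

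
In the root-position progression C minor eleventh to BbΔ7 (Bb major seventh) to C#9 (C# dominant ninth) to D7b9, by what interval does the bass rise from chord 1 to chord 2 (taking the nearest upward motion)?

The roots are C and Bb.
C up to Bb is 10 semitones, a half step narrower than a major seventh, so the interval is minor.

minor 7th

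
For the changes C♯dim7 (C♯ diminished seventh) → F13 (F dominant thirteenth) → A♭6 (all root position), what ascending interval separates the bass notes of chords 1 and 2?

The roots are C♯ and F.
C♯ up to F is 4 semitones, a half step narrower than a perfect fourth, so the interval is diminished.

diminished fourth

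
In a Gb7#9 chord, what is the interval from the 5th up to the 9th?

The chord tones of Gb dominant seventh sharp nine are Gb–Bb–Db–Fb–A.
5th = Db; 9th = A.
Db up to A is 8 semitones, a half step wider than a perfect fifth, so the interval is augmented.

A5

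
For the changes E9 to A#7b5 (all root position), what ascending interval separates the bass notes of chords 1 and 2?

A4

The roots are E and A#.
E up to A# is 6 semitones, a half step wider than a perfect fourth, so the interval is augmented.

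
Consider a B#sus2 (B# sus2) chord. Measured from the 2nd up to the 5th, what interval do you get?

The chord tones of B#sus2 (B# sus2) are B# C## F##.
So we need the interval from C## up to F##.
From C## to F## is 5 semitones, exactly the perfect fourth.

P4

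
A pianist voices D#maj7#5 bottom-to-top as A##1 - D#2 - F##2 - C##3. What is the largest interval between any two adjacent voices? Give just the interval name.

P5

Adjacent intervals: A##1→D#2 = diminished fourth; D#2→F##2 = major third; F##2→C##3 = perfect fifth.
The largest is F##2 to C##3, a perfect fifth (7 semitones).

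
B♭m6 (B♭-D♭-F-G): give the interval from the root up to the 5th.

So we need the interval from B♭ up to F.
B♭ up to F spans 5 letter names and 7 semitones — a perfect fifth.

perfect fifth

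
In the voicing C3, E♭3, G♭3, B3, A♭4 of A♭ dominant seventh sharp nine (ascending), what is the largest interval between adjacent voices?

Adjacent intervals: C3→E♭3 = minor third; E♭3→G♭3 = minor third; G♭3→B3 = augmented third; B3→A♭4 = diminished seventh.
The largest is B3 to A♭4, a diminished seventh (9 semitones).

diminished 7th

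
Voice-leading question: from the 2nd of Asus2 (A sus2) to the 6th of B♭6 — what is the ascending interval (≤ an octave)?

minor sixth

The 2nd of Asus2 (A sus2) is B; the 6th of B♭6 is G.
B up to G is 8 semitones, a half step narrower than a major sixth, so the interval is minor.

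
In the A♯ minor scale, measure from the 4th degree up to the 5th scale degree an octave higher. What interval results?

Spelling the A♯ minor scale: A♯ B♯ C♯ D♯ E♯ F♯ G♯.
The 4th degree is D♯ and the degree 5 (up an octave) is E♯.
D♯ up to E♯ spans 9 letter names and 14 semitones — a major ninth.

major 9th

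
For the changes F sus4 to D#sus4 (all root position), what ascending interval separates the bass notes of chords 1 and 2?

A6

The roots are F and D#.
From F to D#: 10 semitones over a sixth = augmented.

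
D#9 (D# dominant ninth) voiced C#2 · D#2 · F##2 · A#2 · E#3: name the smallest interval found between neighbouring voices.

major second

Adjacent intervals: C#2→D#2 = major second; D#2→F##2 = major third; F##2→A#2 = minor third; A#2→E#3 = perfect fifth.
The smallest is C#2 to D#2, a major second (2 semitones).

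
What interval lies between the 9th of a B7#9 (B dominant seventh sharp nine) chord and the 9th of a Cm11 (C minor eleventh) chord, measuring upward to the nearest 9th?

d2

B7#9 (B dominant seventh sharp nine) has C## as its 9th, and Cm11 (C minor eleventh) has D as its 9th.
2 letter names make it a second; at 0 semitones (a whole step narrower than major) the quality is diminished.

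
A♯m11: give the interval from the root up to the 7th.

Spelling the chord: A♯-C♯-E♯-G♯-B♯-D♯.
Root = A♯; 7th = G♯.
7 letter names make it a seventh; at 10 semitones (a half step narrower than major) the quality is minor.

m7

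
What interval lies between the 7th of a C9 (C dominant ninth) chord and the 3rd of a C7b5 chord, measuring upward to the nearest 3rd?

The 7th of C9 (C dominant ninth) is Bb; the 3rd of C7b5 is E.
4 letter names make it a fourth; at 6 semitones (a half step wider than perfect) the quality is augmented.

augmented fourth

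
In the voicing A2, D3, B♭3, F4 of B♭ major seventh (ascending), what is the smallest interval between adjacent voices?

perfect fourth

Adjacent intervals: A2→D3 = perfect fourth; D3→B♭3 = minor sixth; B♭3→F4 = perfect fifth.
The smallest is A2 to D3, a perfect fourth (5 semitones).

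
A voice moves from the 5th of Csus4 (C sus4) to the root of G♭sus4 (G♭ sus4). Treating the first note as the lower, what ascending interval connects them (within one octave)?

diminished octave

The 5th of Csus4 (C sus4) is G; the root of G♭sus4 (G♭ sus4) is G♭.
From G to G♭: 11 semitones over an octave = diminished.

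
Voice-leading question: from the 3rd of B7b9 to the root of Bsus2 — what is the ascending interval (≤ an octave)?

minor 6th

B7b9 has D# as its 3rd, and Bsus2 has B as its root.
D# up to B is 8 semitones, a half step narrower than a major sixth, so the interval is minor.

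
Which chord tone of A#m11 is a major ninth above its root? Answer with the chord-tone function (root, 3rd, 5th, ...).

Spelling the chord: A# C# E# G# B# D#.
The root is A#. A major ninth above A# is B#.
B# is the chord's 9th.

9th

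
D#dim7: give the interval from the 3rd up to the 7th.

diminished fifth

D#°7 is spelled D# F# A C.
3rd = F#; 7th = C.
From F# to C: 6 semitones over a fifth = diminished.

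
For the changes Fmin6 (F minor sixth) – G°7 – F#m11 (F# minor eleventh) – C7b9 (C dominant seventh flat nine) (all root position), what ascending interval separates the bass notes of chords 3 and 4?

diminished 5th

The roots are F# and C.
From F# to C: 6 semitones over a fifth = diminished.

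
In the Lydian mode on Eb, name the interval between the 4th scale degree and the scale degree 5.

Eb lydian: Eb F G A Bb C D.
That puts A below Bb.
From A to Bb: 1 semitone over a second = minor.

minor second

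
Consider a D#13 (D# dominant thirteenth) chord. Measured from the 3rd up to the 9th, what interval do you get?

D#13 is spelled D#-F##-A#-C#-E#-B#.
That puts F## below E#.
F## up to E# is 10 semitones, a half step narrower than a major seventh, so the interval is minor.

minor 7th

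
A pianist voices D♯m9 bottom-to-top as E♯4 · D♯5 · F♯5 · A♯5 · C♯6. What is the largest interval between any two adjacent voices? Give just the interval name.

minor 7th

Adjacent intervals: E♯4→D♯5 = minor seventh; D♯5→F♯5 = minor third; F♯5→A♯5 = major third; A♯5→C♯6 = minor third.
The largest is E♯4 to D♯5, a minor seventh (10 semitones).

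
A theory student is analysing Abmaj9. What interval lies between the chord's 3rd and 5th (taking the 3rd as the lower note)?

m3

The chord tones of Abmaj9 (Ab major ninth) are Ab–C–Eb–G–Bb.
The 3rd is C and the 5th is Eb.
3 letter names make it a third; at 3 semitones (a half step narrower than major) the quality is minor.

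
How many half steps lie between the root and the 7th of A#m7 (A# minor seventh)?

10

Spelling the chord: A#–C#–E#–G#.
A# to G# is a minor seventh: 10 semitones.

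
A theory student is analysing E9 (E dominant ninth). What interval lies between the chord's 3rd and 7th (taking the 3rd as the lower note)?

diminished 5th

E9: E–G♯–B–D–F♯.
That puts G♯ below D.
From G♯ to D: 6 semitones over a fifth = diminished.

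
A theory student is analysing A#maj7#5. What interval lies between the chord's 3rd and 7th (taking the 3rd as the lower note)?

Spelling the chord: A# C## E## G##.
So we need the interval from C## up to G##.
Counting 5 letters and 7 half steps from C## gives a perfect fifth.

perfect 5th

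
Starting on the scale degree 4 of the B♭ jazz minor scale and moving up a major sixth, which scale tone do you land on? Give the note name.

C

The scale is B♭ C D♭ E♭ F G A.
The scale degree 4 is E♭; a major sixth above that is C — scale degree 2.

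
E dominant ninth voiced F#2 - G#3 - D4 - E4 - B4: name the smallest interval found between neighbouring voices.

M2

Adjacent intervals: F#2→G#3 = major ninth; G#3→D4 = diminished fifth; D4→E4 = major second; E4→B4 = perfect fifth.
The smallest is D4 to E4, a major second (2 semitones).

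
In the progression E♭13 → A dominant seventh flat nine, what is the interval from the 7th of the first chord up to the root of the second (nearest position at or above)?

augmented fifth

The 7th of E♭13 is D♭; the root of A dominant seventh flat nine is A.
5 letter names make it a fifth; at 8 semitones (a half step wider than perfect) the quality is augmented.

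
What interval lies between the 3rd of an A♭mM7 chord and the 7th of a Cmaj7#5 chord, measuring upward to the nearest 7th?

A7

The 3rd of A♭mM7 is C♭; the 7th of Cmaj7#5 is B.
C♭ up to B is 12 semitones, a half step wider than a major seventh, so the interval is augmented.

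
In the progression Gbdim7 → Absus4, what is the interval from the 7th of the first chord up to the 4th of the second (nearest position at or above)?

Gbdim7 has Fbb as its 7th, and Absus4 has Db as its 4th.
From Fbb to Db: 10 semitones over a sixth = augmented.

A6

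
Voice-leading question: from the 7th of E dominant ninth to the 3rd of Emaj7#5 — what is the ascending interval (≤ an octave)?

augmented fourth

E dominant ninth has D as its 7th, and Emaj7#5 has G# as its 3rd.
D up to G# is 6 semitones, a half step wider than a perfect fourth, so the interval is augmented.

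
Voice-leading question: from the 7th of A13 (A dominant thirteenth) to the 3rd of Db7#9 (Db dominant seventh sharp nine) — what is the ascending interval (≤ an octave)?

minor seventh

A13 (A dominant thirteenth) has G as its 7th, and Db7#9 (Db dominant seventh sharp nine) has F as its 3rd.
7 letter names make it a seventh; at 10 semitones (a half step narrower than major) the quality is minor.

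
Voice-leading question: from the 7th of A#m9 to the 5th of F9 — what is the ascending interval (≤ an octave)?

diminished fourth

The 7th of A#m9 is G#; the 5th of F9 is C.
From G# to C: 4 semitones over a fourth = diminished.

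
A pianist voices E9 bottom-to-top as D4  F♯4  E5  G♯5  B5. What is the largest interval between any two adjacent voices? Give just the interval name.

Adjacent intervals: D4→F♯4 = major third; F♯4→E5 = minor seventh; E5→G♯5 = major third; G♯5→B5 = minor third.
The largest is F♯4 to E5, a minor seventh (10 semitones).

minor seventh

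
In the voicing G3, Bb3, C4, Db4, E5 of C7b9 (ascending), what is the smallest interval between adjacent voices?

Adjacent intervals: G3→Bb3 = minor third; Bb3→C4 = major second; C4→Db4 = minor second; Db4→E5 = augmented ninth.
The smallest is C4 to Db4, a minor second (1 semitone).

minor second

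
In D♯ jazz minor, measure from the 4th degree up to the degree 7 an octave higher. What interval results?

D♯ melodic minor: D♯ E♯ F♯ G♯ A♯ B♯ C𝄪.
That puts G♯ below C𝄪.
11 letter names make it an eleventh; at 18 semitones (a half step wider than perfect) the quality is augmented.

augmented eleventh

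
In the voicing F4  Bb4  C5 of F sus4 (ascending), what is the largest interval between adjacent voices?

P4

Adjacent intervals: F4→Bb4 = perfect fourth; Bb4→C5 = major second.
The largest is F4 to Bb4, a perfect fourth (5 semitones).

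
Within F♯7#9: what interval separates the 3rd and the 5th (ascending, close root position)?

Spelling the chord: F♯-A♯-C♯-E-G𝄪.
The 3rd is A♯ and the 5th is C♯.
3 letter names make it a third; at 3 semitones (a half step narrower than major) the quality is minor.

minor third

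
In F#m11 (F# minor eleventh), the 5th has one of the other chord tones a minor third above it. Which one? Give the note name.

E

F#m11 is spelled F#, A, C#, E, G#, B.
The 5th is C#. A minor third above C# is E.
E is the chord's 7th.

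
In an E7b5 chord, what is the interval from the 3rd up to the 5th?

diminished third

The chord tones of E7b5 (E dominant seventh flat five) are E G♯ B♭ D.
3rd = G♯; 5th = B♭.
3 letter names make it a third; at 2 semitones (a whole step narrower than major) the quality is diminished.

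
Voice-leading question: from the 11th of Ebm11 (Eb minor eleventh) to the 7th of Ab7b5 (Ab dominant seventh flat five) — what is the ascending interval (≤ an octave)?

minor seventh

The 11th of Ebm11 (Eb minor eleventh) is Ab; the 7th of Ab7b5 (Ab dominant seventh flat five) is Gb.
Ab up to Gb is 10 semitones, a half step narrower than a major seventh, so the interval is minor.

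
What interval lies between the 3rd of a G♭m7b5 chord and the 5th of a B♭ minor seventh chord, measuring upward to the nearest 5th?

augmented 5th

The 3rd of G♭m7b5 is B𝄫; the 5th of B♭ minor seventh is F.
B𝄫 up to F is 8 semitones, a half step wider than a perfect fifth, so the interval is augmented.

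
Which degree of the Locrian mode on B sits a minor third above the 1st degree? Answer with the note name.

D

The scale is B C D E F G A.
The 1st degree is B; a minor third above that is D — scale degree 3.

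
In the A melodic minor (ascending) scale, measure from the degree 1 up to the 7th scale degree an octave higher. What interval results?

M14

Spelling the A melodic minor (ascending) scale: A B C D E F♯ G♯.
That puts A below G♯.
From A to G♯ is 23 semitones, exactly the major fourteenth.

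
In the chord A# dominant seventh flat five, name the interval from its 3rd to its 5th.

d3

A# dominant seventh flat five: A# C## E G#.
The 3rd is C## and the 5th is E.
From C## to E: 2 semitones over a third = diminished.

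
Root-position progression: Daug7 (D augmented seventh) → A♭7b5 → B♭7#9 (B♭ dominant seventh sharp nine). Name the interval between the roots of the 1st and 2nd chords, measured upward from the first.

diminished fifth

The roots are D and A♭.
5 letter names make it a fifth; at 6 semitones (a half step narrower than perfect) the quality is diminished.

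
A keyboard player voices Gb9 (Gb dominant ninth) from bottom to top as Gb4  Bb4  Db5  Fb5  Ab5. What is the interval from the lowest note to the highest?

major ninth

The outer voices are Gb4 and Ab5.
Counting 9 letters and 14 half steps from Gb gives a major ninth.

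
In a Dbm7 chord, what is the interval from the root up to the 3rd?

The chord tones of Db-7 are Db–Fb–Ab–Cb.
That puts Db below Fb.
Db up to Fb is 3 semitones, a half step narrower than a major third, so the interval is minor.

minor third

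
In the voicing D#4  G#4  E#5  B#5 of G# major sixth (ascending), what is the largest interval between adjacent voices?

Adjacent intervals: D#4→G#4 = perfect fourth; G#4→E#5 = major sixth; E#5→B#5 = perfect fifth.
The largest is G#4 to E#5, a major sixth (9 semitones).

M6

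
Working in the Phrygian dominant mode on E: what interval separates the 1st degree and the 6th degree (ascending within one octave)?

minor sixth

E phrygian dominant: E F G♯ A B C D.
That puts E below C.
6 letter names make it a sixth; at 8 semitones (a half step narrower than major) the quality is minor.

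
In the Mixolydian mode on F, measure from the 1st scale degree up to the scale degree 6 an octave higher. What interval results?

major thirteenth

The scale runs F G A B♭ C D E♭.
1st scale degree = F; degree 6 (up an octave) = D.
From F to D is 21 semitones, exactly the major thirteenth.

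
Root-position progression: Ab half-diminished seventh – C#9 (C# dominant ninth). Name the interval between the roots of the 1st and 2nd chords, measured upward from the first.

The roots are Ab and C#.
From Ab to C#: 5 semitones over a third = augmented.

augmented third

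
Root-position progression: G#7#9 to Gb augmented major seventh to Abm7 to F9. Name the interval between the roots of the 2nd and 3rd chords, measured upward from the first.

The roots are Gb and Ab.
Gb up to Ab spans 2 letter names and 2 semitones — a major second.

major second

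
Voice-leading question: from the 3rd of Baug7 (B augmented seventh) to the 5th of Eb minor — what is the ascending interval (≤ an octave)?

d6

Baug7 (B augmented seventh) has D# as its 3rd, and Eb minor has Bb as its 5th.
D# up to Bb is 7 semitones, a whole step narrower than a major sixth, so the interval is diminished.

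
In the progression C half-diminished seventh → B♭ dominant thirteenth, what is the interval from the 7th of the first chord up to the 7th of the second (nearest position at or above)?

minor 7th

C half-diminished seventh has B♭ as its 7th, and B♭ dominant thirteenth has A♭ as its 7th.
7 letter names make it a seventh; at 10 semitones (a half step narrower than major) the quality is minor.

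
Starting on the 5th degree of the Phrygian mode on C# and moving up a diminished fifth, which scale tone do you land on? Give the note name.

D

The scale is C# D E F# G# A B.
The 5th degree is G#; a diminished fifth above that is D — scale degree 2.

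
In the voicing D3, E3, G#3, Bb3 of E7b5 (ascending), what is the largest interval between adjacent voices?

major third

Adjacent intervals: D3→E3 = major second; E3→G#3 = major third; G#3→Bb3 = diminished third.
The largest is E3 to G#3, a major third (4 semitones).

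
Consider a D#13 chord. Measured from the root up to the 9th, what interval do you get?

M9

Spelling the chord: D# F## A# C# E# B#.
So we need the interval from D# up to E#.
D# up to E# spans 9 letter names and 14 semitones — a major ninth.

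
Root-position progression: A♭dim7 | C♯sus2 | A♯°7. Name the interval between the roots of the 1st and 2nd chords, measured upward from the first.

augmented third

The roots are A♭ and C♯.
3 letter names make it a third; at 5 semitones (a half step wider than major) the quality is augmented.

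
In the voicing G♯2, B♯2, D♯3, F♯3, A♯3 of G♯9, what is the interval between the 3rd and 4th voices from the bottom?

Those voices are D♯3 and F♯3.
D♯ up to F♯ is 3 semitones, a half step narrower than a major third, so the interval is minor.

minor third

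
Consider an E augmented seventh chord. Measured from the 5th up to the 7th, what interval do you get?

E augmented seventh: E–G#–B#–D.
That puts B# below D.
3 letter names make it a third; at 2 semitones (a whole step narrower than major) the quality is diminished.

diminished third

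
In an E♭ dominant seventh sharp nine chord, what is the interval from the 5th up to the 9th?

Spelling the chord: E♭–G–B♭–D♭–F♯.
The 5th is B♭ and the 9th is F♯.
B♭ up to F♯ is 8 semitones, a half step wider than a perfect fifth, so the interval is augmented.

augmented fifth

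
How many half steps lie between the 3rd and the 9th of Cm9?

11

The chord tones of Cmin9 (C minor ninth) are C, E♭, G, B♭, D.
E♭ to D is a major seventh: 11 semitones.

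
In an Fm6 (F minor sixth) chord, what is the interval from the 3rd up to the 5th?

major third

Fm6 is spelled F-A♭-C-D.
The 3rd is A♭ and the 5th is C.
A♭ up to C spans 3 letter names and 4 semitones — a major third.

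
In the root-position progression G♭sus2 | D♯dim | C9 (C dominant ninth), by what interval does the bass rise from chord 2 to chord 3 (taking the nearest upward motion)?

diminished seventh

The roots are D♯ and C.
From D♯ to C: 9 semitones over a seventh = diminished.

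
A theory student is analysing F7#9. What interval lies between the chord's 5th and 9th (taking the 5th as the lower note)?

F7#9 (F dominant seventh sharp nine) is spelled F A C Eb G#.
5th = C; 9th = G#.
5 letter names make it a fifth; at 8 semitones (a half step wider than perfect) the quality is augmented.

augmented fifth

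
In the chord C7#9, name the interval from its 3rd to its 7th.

diminished fifth

The chord tones of C7#9 are C-E-G-Bb-D#.
The 3rd is E and the 7th is Bb.
From E to Bb: 6 semitones over a fifth = diminished.
This 3–7 tritone is the characteristic tension at the heart of the dominant sound.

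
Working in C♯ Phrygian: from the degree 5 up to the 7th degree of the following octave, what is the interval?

minor 10th

The scale runs C♯ D E F♯ G♯ A B.
That puts G♯ below B.
10 letter names make it a tenth; at 15 semitones (a half step narrower than major) the quality is minor.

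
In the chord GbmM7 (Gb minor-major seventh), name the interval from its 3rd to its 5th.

major third

The chord tones of Gb minor-major seventh are Gb–Bbb–Db–F.
3rd = Bbb; 5th = Db.
From Bbb to Db is 4 semitones, exactly the major third.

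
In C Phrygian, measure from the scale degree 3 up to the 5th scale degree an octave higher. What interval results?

major 10th

Spelling C Phrygian: C Db Eb F G Ab Bb.
Scale degree 3 = Eb; degree 5 (up an octave) = G.
Eb up to G spans 10 letter names and 16 semitones — a major tenth.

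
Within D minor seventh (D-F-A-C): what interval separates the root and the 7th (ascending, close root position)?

That puts D below C.
7 letter names make it a seventh; at 10 semitones (a half step narrower than major) the quality is minor.

minor seventh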